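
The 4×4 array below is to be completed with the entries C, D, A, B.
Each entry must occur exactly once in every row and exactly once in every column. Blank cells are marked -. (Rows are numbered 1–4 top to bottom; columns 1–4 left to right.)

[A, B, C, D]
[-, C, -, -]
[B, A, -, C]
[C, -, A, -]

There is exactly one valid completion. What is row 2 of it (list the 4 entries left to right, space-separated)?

Row 2, column 1: row 2 has {C} and column 1 has {C, A, B}, leaving only D.
Row 2, column 3: row 2 has {C, D} and column 3 has {C, A}, leaving only B.
Row 2, column 4: row 2 has {C, D, B} and column 4 has {C, D}, leaving only A.
So row 2 reads: D C B A.

D C B A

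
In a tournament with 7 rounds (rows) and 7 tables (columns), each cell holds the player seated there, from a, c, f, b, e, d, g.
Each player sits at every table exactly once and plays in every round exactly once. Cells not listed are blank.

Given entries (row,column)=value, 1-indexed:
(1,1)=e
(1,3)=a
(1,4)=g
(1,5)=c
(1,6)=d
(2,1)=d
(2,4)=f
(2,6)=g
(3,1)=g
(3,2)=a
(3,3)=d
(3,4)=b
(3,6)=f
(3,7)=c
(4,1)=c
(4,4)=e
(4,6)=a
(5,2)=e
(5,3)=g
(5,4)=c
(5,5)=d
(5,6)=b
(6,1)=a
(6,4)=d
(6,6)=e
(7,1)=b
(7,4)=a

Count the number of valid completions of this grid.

14

Round 1, table 2: eliminating its round and table leaves {f, b}.
Round 1, table 7: eliminating its round and table leaves {f, b}.
Round 2, table 2: eliminating its round and table leaves {c, b}.
Round 2, table 3: eliminating its round and table leaves {c, b, e}.
Round 2, table 5: eliminating its round and table leaves {a, b, e}.
Round 2, table 7: eliminating its round and table leaves {a, b, e}.
Round 3, table 5: eliminating its round and table leaves {e}.
Round 4, table 2: eliminating its round and table leaves {f, b, d, g}.
Round 4, table 3: eliminating its round and table leaves {f, b}.
Round 4, table 5: eliminating its round and table leaves {f, b, g}.
Round 4, table 7: eliminating its round and table leaves {f, b, d, g}.
Round 5, table 1: eliminating its round and table leaves {f}.
Round 5, table 7: eliminating its round and table leaves {a, f}.
Round 6, table 2: eliminating its round and table leaves {c, f, b, g}.
Round 6, table 3: eliminating its round and table leaves {c, f, b}.
Round 6, table 5: eliminating its round and table leaves {f, b, g}.
Round 6, table 7: eliminating its round and table leaves {f, b, g}.
Round 7, table 2: eliminating its round and table leaves {c, f, d, g}.
Round 7, table 3: eliminating its round and table leaves {c, f, e}.
Round 7, table 5: eliminating its round and table leaves {f, e, g}.
Round 7, table 6: eliminating its round and table leaves {c}.
Round 7, table 7: eliminating its round and table leaves {f, e, d, g}.
Enumerating the assignments across these blanks that avoid any round or table repeat gives 14 completions.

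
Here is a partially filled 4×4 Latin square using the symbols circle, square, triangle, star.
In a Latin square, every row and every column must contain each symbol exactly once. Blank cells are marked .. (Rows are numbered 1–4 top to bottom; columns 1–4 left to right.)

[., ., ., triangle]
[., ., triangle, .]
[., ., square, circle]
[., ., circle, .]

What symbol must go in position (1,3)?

Row 1 already has {triangle} and column 3 already has {circle, square, triangle}, so row 1, column 3 must be star.

star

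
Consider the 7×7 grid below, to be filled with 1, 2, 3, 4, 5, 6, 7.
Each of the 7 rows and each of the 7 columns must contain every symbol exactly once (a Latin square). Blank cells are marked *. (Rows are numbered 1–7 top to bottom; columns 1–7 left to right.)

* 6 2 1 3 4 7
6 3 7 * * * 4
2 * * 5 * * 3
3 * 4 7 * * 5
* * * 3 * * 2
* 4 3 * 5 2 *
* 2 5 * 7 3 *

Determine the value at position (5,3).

1

Row 1, column 1: row 1 has {1, 2, 3, 4, 6, 7} and column 1 has {2, 3, 6}, leaving only 5.
Row 2, column 4: row 2 has {3, 4, 6, 7} and column 4 has {1, 3, 5, 7}, leaving only 2.
Row 2, column 5: row 2 has {2, 3, 4, 6, 7} and column 5 has {3, 5, 7}, leaving only 1.
Row 2, column 6: row 2 has {1, 2, 3, 4, 6, 7} and column 6 has {2, 3, 4}, leaving only 5.
Row 4, column 2: row 4 has {3, 4, 5, 7} and column 2 has {2, 3, 4, 6}, leaving only 1.
Row 3, column 2: row 3 has {2, 3, 5} and column 2 has {1, 2, 3, 4, 6}, leaving only 7.
Row 4, column 6: row 4 has {1, 3, 4, 5, 7} and column 6 has {2, 3, 4, 5}, leaving only 6.
Row 3, column 6: row 3 has {2, 3, 5, 7} and column 6 has {2, 3, 4, 5, 6}, leaving only 1.
Row 3, column 3: row 3 has {1, 2, 3, 5, 7} and column 3 has {2, 3, 4, 5, 7}, leaving only 6.
Row 5 already has {2, 3} and column 3 already has {2, 3, 4, 5, 6, 7}, so row 5, column 3 must be 1.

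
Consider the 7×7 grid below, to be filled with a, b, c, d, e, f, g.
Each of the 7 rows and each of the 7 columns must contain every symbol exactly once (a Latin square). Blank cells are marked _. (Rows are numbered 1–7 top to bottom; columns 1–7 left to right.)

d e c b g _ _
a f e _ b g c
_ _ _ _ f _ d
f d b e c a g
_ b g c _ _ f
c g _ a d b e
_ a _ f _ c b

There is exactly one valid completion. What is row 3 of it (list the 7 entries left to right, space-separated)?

Row 3, column 2: row 3 has {d, f} and column 2 has {a, b, d, e, f, g}, leaving only c.
Row 3, column 3: row 3 has {c, d, f} and column 3 has {b, c, e, g}, leaving only a.
Row 3, column 4: row 3 has {a, c, d, f} and column 4 has {a, b, c, e, f}, leaving only g.
Row 3, column 6: row 3 has {a, c, d, f, g} and column 6 has {a, b, c, g}, leaving only e.
Row 3, column 1: row 3 has {a, c, d, e, f, g} and column 1 has {a, c, d, f}, leaving only b.
So row 3 reads: b c a g f e d.

b c a g f e d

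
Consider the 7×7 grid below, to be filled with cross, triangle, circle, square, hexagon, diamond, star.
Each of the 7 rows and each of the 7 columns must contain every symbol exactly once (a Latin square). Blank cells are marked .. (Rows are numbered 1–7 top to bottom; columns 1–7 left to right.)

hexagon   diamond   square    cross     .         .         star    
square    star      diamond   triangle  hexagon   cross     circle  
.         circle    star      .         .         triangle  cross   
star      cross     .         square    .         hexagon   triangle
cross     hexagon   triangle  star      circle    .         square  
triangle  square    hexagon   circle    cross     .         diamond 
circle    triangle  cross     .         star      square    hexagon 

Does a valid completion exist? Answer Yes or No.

Yes

No row or column among the givens repeats a symbol, and propagating forced cells runs into no contradiction.
One valid completion exists (for instance, hexagon diamond square cross triangle circle star / square star diamond triangle hexagon cross circle / diamond circle star hexagon square triangle cross / star cross circle square diamond hexagon triangle / cross hexagon triangle star circle diamond square / triangle square hexagon circle cross star diamond / circle triangle cross diamond star square hexagon).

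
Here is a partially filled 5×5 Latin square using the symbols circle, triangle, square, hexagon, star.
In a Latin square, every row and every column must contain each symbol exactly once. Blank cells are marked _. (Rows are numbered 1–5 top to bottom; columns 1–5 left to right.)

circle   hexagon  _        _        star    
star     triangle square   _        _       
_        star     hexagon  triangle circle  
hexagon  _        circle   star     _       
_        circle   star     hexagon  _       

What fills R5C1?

triangle

Row 1, column 3: row 1 has {circle, hexagon, star} and column 3 has {circle, square, hexagon, star}, leaving only triangle.
Row 1, column 4: row 1 has {circle, triangle, hexagon, star} and column 4 has {triangle, hexagon, star}, leaving only square.
Row 2, column 4: row 2 has {triangle, square, star} and column 4 has {triangle, square, hexagon, star}, leaving only circle.
Row 2, column 5: row 2 has {circle, triangle, square, star} and column 5 has {circle, star}, leaving only hexagon.
Row 3, column 1: row 3 has {circle, triangle, hexagon, star} and column 1 has {circle, hexagon, star}, leaving only square.
Row 5 already has {circle, hexagon, star} and column 1 already has {circle, square, hexagon, star}, so row 5, column 1 must be triangle.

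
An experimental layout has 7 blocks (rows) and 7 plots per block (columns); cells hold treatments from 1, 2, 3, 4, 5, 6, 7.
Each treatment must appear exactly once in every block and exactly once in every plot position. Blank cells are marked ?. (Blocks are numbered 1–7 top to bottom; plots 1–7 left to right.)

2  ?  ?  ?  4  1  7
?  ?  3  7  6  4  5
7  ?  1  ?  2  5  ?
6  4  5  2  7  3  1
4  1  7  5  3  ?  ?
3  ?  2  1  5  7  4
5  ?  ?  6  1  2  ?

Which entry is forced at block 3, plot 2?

3

Block 1, plot 3: block 1 has {1, 2, 4, 7} and plot 3 has {1, 2, 3, 5, 7}, leaving only 6.
Block 1, plot 4: block 1 has {1, 2, 4, 6, 7} and plot 4 has {1, 2, 5, 6, 7}, leaving only 3.
Block 1, plot 2: block 1 has {1, 2, 3, 4, 6, 7} and plot 2 has {1, 4}, leaving only 5.
Block 2, plot 1: block 2 has {3, 4, 5, 6, 7} and plot 1 has {2, 3, 4, 5, 6, 7}, leaving only 1.
Block 2, plot 2: block 2 has {1, 3, 4, 5, 6, 7} and plot 2 has {1, 4, 5}, leaving only 2.
Block 3, plot 4: block 3 has {1, 2, 5, 7} and plot 4 has {1, 2, 3, 5, 6, 7}, leaving only 4.
Block 5, plot 6: block 5 has {1, 3, 4, 5, 7} and plot 6 has {1, 2, 3, 4, 5, 7}, leaving only 6.
Block 5, plot 7: block 5 has {1, 3, 4, 5, 6, 7} and plot 7 has {1, 4, 5, 7}, leaving only 2.
Block 6, plot 2: block 6 has {1, 2, 3, 4, 5, 7} and plot 2 has {1, 2, 4, 5}, leaving only 6.
Block 3 already has {1, 2, 4, 5, 7} and plot 2 already has {1, 2, 4, 5, 6}, so block 3, plot 2 must be 3.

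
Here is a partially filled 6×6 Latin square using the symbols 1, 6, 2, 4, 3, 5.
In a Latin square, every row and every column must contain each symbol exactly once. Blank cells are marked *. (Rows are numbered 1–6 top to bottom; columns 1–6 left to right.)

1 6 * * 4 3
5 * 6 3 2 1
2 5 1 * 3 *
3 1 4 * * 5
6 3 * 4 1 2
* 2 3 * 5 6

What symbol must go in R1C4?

Row 2, column 2: row 2 has {1, 6, 2, 3, 5} and column 2 has {1, 6, 2, 3, 5}, leaving only 4.
Row 3, column 4: row 3 has {1, 2, 3, 5} and column 4 has {4, 3}, leaving only 6.
Row 3, column 6: row 3 has {1, 6, 2, 3, 5} and column 6 has {1, 6, 2, 3, 5}, leaving only 4.
Row 4, column 4: row 4 has {1, 4, 3, 5} and column 4 has {6, 4, 3}, leaving only 2.
Row 1 already has {1, 6, 4, 3} and column 4 already has {6, 2, 4, 3}, so row 1, column 4 must be 5.

5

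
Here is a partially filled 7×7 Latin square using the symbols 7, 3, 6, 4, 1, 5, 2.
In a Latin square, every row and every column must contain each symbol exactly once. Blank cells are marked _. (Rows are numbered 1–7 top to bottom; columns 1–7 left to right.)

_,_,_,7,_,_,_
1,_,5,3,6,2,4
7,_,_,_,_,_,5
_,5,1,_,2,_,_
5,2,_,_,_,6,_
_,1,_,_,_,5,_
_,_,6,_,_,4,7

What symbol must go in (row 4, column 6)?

Row 2, column 2: row 2 has {3, 6, 4, 1, 5, 2} and column 2 has {1, 5, 2}, leaving only 7.
Row 7, column 2: row 7 has {7, 6, 4} and column 2 has {7, 1, 5, 2}, leaving only 3.
Row 7, column 1: row 7 has {7, 3, 6, 4} and column 1 has {7, 1, 5}, leaving only 2.
Row 4, column 6 is narrowed to {7, 3}.
If it were 3, then row 3, column 6 would be left with no valid symbol.
So row 4, column 6 must be 7.

7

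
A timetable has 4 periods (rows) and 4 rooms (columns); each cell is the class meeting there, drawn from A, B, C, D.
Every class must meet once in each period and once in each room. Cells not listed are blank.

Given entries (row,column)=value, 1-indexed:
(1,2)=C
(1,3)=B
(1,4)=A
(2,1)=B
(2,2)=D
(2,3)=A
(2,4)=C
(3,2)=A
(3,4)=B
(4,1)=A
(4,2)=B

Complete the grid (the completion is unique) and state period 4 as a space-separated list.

A B C D

Period 4, room 4: period 4 has {A, B} and room 4 has {A, B, C}, leaving only D.
Period 4, room 3: period 4 has {A, B, D} and room 3 has {A, B}, leaving only C.
So period 4 reads: A B C D.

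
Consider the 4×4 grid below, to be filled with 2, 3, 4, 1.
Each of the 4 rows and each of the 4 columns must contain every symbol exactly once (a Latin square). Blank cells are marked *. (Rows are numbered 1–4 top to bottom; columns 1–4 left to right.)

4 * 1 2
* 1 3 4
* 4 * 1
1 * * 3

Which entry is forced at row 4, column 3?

4

Row 1, column 2: row 1 has {2, 4, 1} and column 2 has {4, 1}, leaving only 3.
Row 2, column 1: row 2 has {3, 4, 1} and column 1 has {4, 1}, leaving only 2.
Row 3, column 1: row 3 has {4, 1} and column 1 has {2, 4, 1}, leaving only 3.
Row 3, column 3: row 3 has {3, 4, 1} and column 3 has {3, 1}, leaving only 2.
Row 4 already has {3, 1} and column 3 already has {2, 3, 1}, so row 4, column 3 must be 4.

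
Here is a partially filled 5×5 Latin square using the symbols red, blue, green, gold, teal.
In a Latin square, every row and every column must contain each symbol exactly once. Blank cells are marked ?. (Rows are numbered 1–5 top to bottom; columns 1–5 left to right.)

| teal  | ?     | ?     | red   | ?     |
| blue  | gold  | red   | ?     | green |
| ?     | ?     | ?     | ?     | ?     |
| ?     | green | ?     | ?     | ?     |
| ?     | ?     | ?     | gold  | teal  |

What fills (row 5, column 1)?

Row 1, column 2: row 1 has {red, teal} and column 2 has {green, gold}, leaving only blue.
Row 1, column 5: row 1 has {red, blue, teal} and column 5 has {green, teal}, leaving only gold.
Row 1, column 3: row 1 has {red, blue, gold, teal} and column 3 has {red}, leaving only green.
Row 2, column 4: row 2 has {red, blue, green, gold} and column 4 has {red, gold}, leaving only teal.
Row 4, column 4: row 4 has {green} and column 4 has {red, gold, teal}, leaving only blue.
Row 3, column 4: row 3 has {} and column 4 has {red, blue, gold, teal}, leaving only green.
Row 4, column 5: row 4 has {blue, green} and column 5 has {green, gold, teal}, leaving only red.
Row 3, column 5: row 3 has {green} and column 5 has {red, green, gold, teal}, leaving only blue.
Row 4, column 1: row 4 has {red, blue, green} and column 1 has {blue, teal}, leaving only gold.
Row 3, column 1: row 3 has {blue, green} and column 1 has {blue, gold, teal}, leaving only red.
Row 5 already has {gold, teal} and column 1 already has {red, blue, gold, teal}, so row 5, column 1 must be green.

green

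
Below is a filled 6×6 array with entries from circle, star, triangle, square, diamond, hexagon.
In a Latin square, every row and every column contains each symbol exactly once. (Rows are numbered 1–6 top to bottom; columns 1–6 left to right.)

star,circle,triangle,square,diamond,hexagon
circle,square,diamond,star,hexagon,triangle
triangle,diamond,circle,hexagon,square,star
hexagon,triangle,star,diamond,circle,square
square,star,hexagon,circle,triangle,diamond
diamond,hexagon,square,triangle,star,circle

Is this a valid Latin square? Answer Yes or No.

Each row is a permutation of the 6 symbols, and so is each column.

Yes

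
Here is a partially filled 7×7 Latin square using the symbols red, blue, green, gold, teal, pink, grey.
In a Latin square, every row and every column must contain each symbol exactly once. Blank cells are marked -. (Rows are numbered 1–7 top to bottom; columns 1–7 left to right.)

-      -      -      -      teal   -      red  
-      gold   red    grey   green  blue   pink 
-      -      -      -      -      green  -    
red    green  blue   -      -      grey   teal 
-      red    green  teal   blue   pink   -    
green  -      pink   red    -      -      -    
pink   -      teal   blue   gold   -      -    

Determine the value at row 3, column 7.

Row 1, column 6: row 1 has {red, teal} and column 6 has {blue, green, pink, grey}, leaving only gold.
Row 1, column 3: row 1 has {red, gold, teal} and column 3 has {red, blue, green, teal, pink}, leaving only grey.
Row 1, column 1: row 1 has {red, gold, teal, grey} and column 1 has {red, green, pink}, leaving only blue.
Row 1, column 2: row 1 has {red, blue, gold, teal, grey} and column 2 has {red, green, gold}, leaving only pink.
Row 1, column 4: row 1 has {red, blue, gold, teal, pink, grey} and column 4 has {red, blue, teal, grey}, leaving only green.
Row 2, column 1: row 2 has {red, blue, green, gold, pink, grey} and column 1 has {red, blue, green, pink}, leaving only teal.
Row 3, column 3: row 3 has {green} and column 3 has {red, blue, green, teal, pink, grey}, leaving only gold.
Row 3, column 1: row 3 has {green, gold} and column 1 has {red, blue, green, teal, pink}, leaving only grey.
Row 3 already has {green, gold, grey} and column 7 already has {red, teal, pink}, so row 3, column 7 must be blue.

blue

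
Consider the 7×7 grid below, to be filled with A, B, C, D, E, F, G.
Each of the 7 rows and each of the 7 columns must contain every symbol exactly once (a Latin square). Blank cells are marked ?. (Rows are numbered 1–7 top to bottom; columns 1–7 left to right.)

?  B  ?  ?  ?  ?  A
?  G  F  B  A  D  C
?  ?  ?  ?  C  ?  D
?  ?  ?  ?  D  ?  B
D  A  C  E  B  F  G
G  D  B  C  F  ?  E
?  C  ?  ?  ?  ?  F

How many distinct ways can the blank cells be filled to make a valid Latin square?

14

Row 1, column 1: eliminating its row and column leaves {C, E, F}.
Row 1, column 3: eliminating its row and column leaves {D, E, G}.
Row 1, column 4: eliminating its row and column leaves {D, F, G}.
Row 1, column 5: eliminating its row and column leaves {E, G}.
Row 1, column 6: eliminating its row and column leaves {C, E, G}.
Row 2, column 1: eliminating its row and column leaves {E}.
Row 3, column 1: eliminating its row and column leaves {A, B, E, F}.
Row 3, column 2: eliminating its row and column leaves {E, F}.
Row 3, column 3: eliminating its row and column leaves {A, E, G}.
Row 3, column 4: eliminating its row and column leaves {A, F, G}.
Row 3, column 6: eliminating its row and column leaves {A, B, E, G}.
Row 4, column 1: eliminating its row and column leaves {A, C, E, F}.
Row 4, column 2: eliminating its row and column leaves {E, F}.
Row 4, column 3: eliminating its row and column leaves {A, E, G}.
Row 4, column 4: eliminating its row and column leaves {A, F, G}.
Row 4, column 6: eliminating its row and column leaves {A, C, E, G}.
Row 6, column 6: eliminating its row and column leaves {A}.
Row 7, column 1: eliminating its row and column leaves {A, B, E}.
Row 7, column 3: eliminating its row and column leaves {A, D, E, G}.
Row 7, column 4: eliminating its row and column leaves {A, D, G}.
Row 7, column 5: eliminating its row and column leaves {E, G}.
Row 7, column 6: eliminating its row and column leaves {A, B, E, G}.
Enumerating the assignments across these blanks that avoid any row or column repeat gives 14 completions.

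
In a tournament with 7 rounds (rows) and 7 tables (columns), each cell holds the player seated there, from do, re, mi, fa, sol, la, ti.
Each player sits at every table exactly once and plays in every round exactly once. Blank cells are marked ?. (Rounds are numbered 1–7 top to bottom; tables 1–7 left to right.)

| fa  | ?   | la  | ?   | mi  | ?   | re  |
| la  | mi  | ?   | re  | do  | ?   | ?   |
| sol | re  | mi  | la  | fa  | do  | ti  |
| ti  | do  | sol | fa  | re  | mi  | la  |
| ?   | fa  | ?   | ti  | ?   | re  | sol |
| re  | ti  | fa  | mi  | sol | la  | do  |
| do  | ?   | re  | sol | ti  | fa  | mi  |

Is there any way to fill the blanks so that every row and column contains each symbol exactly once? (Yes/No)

Yes

No round or table among the givens repeats a symbol, and propagating forced cells runs into no contradiction.
One valid completion exists (for instance, fa sol la do mi ti re / la mi ti re do sol fa / sol re mi la fa do ti / ti do sol fa re mi la / mi fa do ti la re sol / re ti fa mi sol la do / do la re sol ti fa mi).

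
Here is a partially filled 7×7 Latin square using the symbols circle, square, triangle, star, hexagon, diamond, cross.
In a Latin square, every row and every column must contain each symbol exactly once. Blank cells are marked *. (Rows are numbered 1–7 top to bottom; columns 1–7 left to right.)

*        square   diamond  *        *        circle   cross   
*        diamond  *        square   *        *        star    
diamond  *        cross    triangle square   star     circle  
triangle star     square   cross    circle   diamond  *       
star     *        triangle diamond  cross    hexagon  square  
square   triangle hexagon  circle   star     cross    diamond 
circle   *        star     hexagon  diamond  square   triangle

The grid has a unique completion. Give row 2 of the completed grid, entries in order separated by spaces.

cross diamond circle square hexagon triangle star

Row 2, column 3: row 2 has {square, star, diamond} and column 3 has {square, triangle, star, hexagon, diamond, cross}, leaving only circle.
Row 2, column 6: row 2 has {circle, square, star, diamond} and column 6 has {circle, square, star, hexagon, diamond, cross}, leaving only triangle.
Row 2, column 5: row 2 has {circle, square, triangle, star, diamond} and column 5 has {circle, square, star, diamond, cross}, leaving only hexagon.
Row 2, column 1: row 2 has {circle, square, triangle, star, hexagon, diamond} and column 1 has {circle, square, triangle, star, diamond}, leaving only cross.
So row 2 reads: cross diamond circle square hexagon triangle star.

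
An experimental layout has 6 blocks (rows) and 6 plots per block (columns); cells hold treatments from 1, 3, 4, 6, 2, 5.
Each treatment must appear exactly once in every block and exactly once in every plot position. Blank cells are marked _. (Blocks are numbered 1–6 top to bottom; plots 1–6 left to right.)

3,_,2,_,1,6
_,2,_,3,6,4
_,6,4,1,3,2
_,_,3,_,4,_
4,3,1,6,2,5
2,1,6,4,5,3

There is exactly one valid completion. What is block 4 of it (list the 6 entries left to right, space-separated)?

Block 4, plot 2: block 4 has {3, 4} and plot 2 has {1, 3, 6, 2}, leaving only 5.
Block 4, plot 4: block 4 has {3, 4, 5} and plot 4 has {1, 3, 4, 6}, leaving only 2.
Block 4, plot 6: block 4 has {3, 4, 2, 5} and plot 6 has {3, 4, 6, 2, 5}, leaving only 1.
Block 4, plot 1: block 4 has {1, 3, 4, 2, 5} and plot 1 has {3, 4, 2}, leaving only 6.
So block 4 reads: 6 5 3 2 4 1.

6 5 3 2 4 1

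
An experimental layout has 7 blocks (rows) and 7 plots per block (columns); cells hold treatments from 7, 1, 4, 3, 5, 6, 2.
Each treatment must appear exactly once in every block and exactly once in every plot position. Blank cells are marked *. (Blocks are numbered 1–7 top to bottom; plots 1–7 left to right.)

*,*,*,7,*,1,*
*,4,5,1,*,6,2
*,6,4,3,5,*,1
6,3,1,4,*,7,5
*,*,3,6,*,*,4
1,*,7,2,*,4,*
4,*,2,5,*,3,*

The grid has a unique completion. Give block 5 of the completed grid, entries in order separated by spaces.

2 7 3 6 1 5 4

Block 1, plot 3: block 1 has {7, 1} and plot 3 has {7, 1, 4, 3, 5, 2}, leaving only 6.
Block 1, plot 7: block 1 has {7, 1, 6} and plot 7 has {1, 4, 5, 2}, leaving only 3.
Block 3, plot 6: block 3 has {1, 4, 3, 5, 6} and plot 6 has {7, 1, 4, 3, 6}, leaving only 2.
Block 5, plot 6: block 5 has {4, 3, 6} and plot 6 has {7, 1, 4, 3, 6, 2}, leaving only 5.
Block 3, plot 1: block 3 has {1, 4, 3, 5, 6, 2} and plot 1 has {1, 4, 6}, leaving only 7.
Block 5, plot 1: block 5 has {4, 3, 5, 6} and plot 1 has {7, 1, 4, 6}, leaving only 2.
Block 1, plot 1: block 1 has {7, 1, 3, 6} and plot 1 has {7, 1, 4, 6, 2}, leaving only 5.
Block 1, plot 2: block 1 has {7, 1, 3, 5, 6} and plot 2 has {4, 3, 6}, leaving only 2.
Block 1, plot 5: block 1 has {7, 1, 3, 5, 6, 2} and plot 5 has {5}, leaving only 4.
Block 2, plot 1: block 2 has {1, 4, 5, 6, 2} and plot 1 has {7, 1, 4, 5, 6, 2}, leaving only 3.
Block 2, plot 5: block 2 has {1, 4, 3, 5, 6, 2} and plot 5 has {4, 5}, leaving only 7.
Block 5, plot 5: block 5 has {4, 3, 5, 6, 2} and plot 5 has {7, 4, 5}, leaving only 1.
Block 5, plot 2: block 5 has {1, 4, 3, 5, 6, 2} and plot 2 has {4, 3, 6, 2}, leaving only 7.
So block 5 reads: 2 7 3 6 1 5 4.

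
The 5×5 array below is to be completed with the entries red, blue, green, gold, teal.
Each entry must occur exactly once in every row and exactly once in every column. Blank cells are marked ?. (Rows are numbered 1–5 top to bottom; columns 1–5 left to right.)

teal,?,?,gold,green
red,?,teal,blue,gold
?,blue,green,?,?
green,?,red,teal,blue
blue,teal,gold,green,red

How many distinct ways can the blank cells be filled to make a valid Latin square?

1

Row 1, column 2: eliminating its row and column leaves {red}.
Row 1, column 3: eliminating its row and column leaves {blue}.
Row 2, column 2: eliminating its row and column leaves {green}.
Row 3, column 1: eliminating its row and column leaves {gold}.
Row 3, column 4: eliminating its row and column leaves {red}.
Row 3, column 5: eliminating its row and column leaves {teal}.
Row 4, column 2: eliminating its row and column leaves {gold}.
Only one assignment across all blanks avoids any row or column repeat, giving 1 completion.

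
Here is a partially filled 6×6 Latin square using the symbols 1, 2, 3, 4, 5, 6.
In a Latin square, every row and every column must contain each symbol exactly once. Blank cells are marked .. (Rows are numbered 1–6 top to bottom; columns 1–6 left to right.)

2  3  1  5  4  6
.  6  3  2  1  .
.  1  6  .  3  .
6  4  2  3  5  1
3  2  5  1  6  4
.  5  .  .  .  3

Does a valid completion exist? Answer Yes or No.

No row or column among the givens repeats a symbol, and propagating forced cells runs into no contradiction.
One valid completion exists (for instance, 2 3 1 5 4 6 / 4 6 3 2 1 5 / 5 1 6 4 3 2 / 6 4 2 3 5 1 / 3 2 5 1 6 4 / 1 5 4 6 2 3).

Yes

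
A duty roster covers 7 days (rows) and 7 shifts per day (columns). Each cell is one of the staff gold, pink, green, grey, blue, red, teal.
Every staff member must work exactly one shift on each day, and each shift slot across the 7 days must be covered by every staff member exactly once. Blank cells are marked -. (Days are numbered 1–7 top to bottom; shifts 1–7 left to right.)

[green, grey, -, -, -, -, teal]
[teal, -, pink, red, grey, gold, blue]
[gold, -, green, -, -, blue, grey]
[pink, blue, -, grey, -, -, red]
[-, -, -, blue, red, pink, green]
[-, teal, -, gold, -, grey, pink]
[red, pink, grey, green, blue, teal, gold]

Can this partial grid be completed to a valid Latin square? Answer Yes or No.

Yes

No day or shift among the givens repeats a symbol, and propagating forced cells runs into no contradiction.
One valid completion exists (for instance, green grey blue pink gold red teal / teal green pink red grey gold blue / gold red green teal pink blue grey / pink blue gold grey teal green red / grey gold teal blue red pink green / blue teal red gold green grey pink / red pink grey green blue teal gold).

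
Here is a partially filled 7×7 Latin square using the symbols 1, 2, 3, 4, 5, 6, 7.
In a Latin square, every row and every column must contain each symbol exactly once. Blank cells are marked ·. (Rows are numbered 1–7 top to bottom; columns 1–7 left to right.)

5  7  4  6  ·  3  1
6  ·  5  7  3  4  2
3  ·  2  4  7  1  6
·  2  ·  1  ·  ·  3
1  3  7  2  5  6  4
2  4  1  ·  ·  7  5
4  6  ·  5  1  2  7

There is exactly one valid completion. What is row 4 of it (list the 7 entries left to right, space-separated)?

Row 4, column 1: row 4 has {1, 2, 3} and column 1 has {1, 2, 3, 4, 5, 6}, leaving only 7.
Row 4, column 3: row 4 has {1, 2, 3, 7} and column 3 has {1, 2, 4, 5, 7}, leaving only 6.
Row 4, column 5: row 4 has {1, 2, 3, 6, 7} and column 5 has {1, 3, 5, 7}, leaving only 4.
Row 4, column 6: row 4 has {1, 2, 3, 4, 6, 7} and column 6 has {1, 2, 3, 4, 6, 7}, leaving only 5.
So row 4 reads: 7 2 6 1 4 5 3.

7 2 6 1 4 5 3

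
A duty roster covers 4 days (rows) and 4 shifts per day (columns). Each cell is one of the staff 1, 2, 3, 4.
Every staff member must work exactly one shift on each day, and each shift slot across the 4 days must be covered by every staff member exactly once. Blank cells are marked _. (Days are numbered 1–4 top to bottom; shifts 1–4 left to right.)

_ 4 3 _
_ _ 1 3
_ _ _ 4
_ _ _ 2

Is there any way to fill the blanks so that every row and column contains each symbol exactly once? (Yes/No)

No day or shift among the givens repeats a symbol, and propagating forced cells runs into no contradiction.
One valid completion exists (for instance, 2 4 3 1 / 4 2 1 3 / 1 3 2 4 / 3 1 4 2).

Yes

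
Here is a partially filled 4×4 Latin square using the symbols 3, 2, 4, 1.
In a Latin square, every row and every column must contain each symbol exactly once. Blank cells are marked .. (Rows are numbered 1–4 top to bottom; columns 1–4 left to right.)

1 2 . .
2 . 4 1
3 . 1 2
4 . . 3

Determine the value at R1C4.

4

Row 1 already has {2, 1} and column 4 already has {3, 2, 1}, so row 1, column 4 must be 4.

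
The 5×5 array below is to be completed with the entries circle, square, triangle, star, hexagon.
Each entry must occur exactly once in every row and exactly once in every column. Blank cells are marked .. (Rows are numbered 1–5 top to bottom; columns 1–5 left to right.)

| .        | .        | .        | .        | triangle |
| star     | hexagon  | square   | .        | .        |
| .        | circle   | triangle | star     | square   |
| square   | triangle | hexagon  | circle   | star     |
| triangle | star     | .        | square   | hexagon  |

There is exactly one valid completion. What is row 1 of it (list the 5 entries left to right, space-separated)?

Row 1, column 2: row 1 has {triangle} and column 2 has {circle, triangle, star, hexagon}, leaving only square.
Row 1, column 4: row 1 has {square, triangle} and column 4 has {circle, square, star}, leaving only hexagon.
Row 1, column 1: row 1 has {square, triangle, hexagon} and column 1 has {square, triangle, star}, leaving only circle.
Row 1, column 3: row 1 has {circle, square, triangle, hexagon} and column 3 has {square, triangle, hexagon}, leaving only star.
So row 1 reads: circle square star hexagon triangle.

circle square star hexagon triangle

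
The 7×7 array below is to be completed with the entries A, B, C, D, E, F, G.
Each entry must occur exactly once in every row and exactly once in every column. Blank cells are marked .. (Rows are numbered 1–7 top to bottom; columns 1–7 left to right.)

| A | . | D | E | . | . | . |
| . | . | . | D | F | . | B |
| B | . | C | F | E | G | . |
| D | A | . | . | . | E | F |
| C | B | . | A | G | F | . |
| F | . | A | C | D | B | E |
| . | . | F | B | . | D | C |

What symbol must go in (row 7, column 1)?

G

Row 1, column 6: row 1 has {A, D, E} and column 6 has {B, D, E, F, G}, leaving only C.
Row 1, column 5: row 1 has {A, C, D, E} and column 5 has {D, E, F, G}, leaving only B.
Row 1, column 7: row 1 has {A, B, C, D, E} and column 7 has {B, C, E, F}, leaving only G.
Row 1, column 2: row 1 has {A, B, C, D, E, G} and column 2 has {A, B}, leaving only F.
Row 2, column 6: row 2 has {B, D, F} and column 6 has {B, C, D, E, F, G}, leaving only A.
Row 3, column 2: row 3 has {B, C, E, F, G} and column 2 has {A, B, F}, leaving only D.
Row 3, column 7: row 3 has {B, C, D, E, F, G} and column 7 has {B, C, E, F, G}, leaving only A.
Row 4, column 4: row 4 has {A, D, E, F} and column 4 has {A, B, C, D, E, F}, leaving only G.
Row 4, column 3: row 4 has {A, D, E, F, G} and column 3 has {A, C, D, F}, leaving only B.
Row 4, column 5: row 4 has {A, B, D, E, F, G} and column 5 has {B, D, E, F, G}, leaving only C.
Row 5, column 3: row 5 has {A, B, C, F, G} and column 3 has {A, B, C, D, F}, leaving only E.
Row 2, column 3: row 2 has {A, B, D, F} and column 3 has {A, B, C, D, E, F}, leaving only G.
Row 2, column 1: row 2 has {A, B, D, F, G} and column 1 has {A, B, C, D, F}, leaving only E.
Row 7 already has {B, C, D, F} and column 1 already has {A, B, C, D, E, F}, so row 7, column 1 must be G.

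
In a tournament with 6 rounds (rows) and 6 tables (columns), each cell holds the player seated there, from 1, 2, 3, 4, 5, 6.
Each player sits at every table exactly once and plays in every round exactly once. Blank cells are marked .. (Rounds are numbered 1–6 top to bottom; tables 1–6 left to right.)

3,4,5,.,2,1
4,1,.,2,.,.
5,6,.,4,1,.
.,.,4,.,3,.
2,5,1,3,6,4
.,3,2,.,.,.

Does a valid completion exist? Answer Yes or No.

Yes

No round or table among the givens repeats a symbol, and propagating forced cells runs into no contradiction.
One valid completion exists (for instance, 3 4 5 6 2 1 / 4 1 6 2 5 3 / 5 6 3 4 1 2 / 6 2 4 1 3 5 / 2 5 1 3 6 4 / 1 3 2 5 4 6).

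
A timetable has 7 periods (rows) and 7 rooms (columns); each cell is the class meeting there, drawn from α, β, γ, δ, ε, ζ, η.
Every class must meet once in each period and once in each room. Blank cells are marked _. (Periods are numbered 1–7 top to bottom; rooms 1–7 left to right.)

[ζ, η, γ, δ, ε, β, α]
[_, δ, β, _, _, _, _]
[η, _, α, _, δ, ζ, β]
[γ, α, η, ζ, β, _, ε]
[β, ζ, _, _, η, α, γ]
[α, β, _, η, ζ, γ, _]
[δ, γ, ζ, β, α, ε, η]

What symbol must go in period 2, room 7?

ζ

Period 2 already has {β, δ} and room 7 already has {α, β, γ, ε, η}, so period 2, room 7 must be ζ.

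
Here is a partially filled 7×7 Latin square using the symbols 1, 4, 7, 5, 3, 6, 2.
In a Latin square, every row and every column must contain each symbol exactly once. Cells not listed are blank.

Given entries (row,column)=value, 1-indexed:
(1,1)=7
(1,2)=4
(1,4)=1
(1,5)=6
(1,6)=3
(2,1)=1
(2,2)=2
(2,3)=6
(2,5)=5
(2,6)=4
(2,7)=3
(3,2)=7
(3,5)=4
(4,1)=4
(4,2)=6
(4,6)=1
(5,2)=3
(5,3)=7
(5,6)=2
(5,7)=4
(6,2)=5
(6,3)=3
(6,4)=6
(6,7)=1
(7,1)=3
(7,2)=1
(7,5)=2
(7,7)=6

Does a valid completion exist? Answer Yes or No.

No

Row 2, column 4: row 2 has {1, 4, 5, 3, 6, 2} and column 4 has {1, 6}, so it must be 7.
Row 5, column 4: row 5 has {4, 7, 3, 2} and column 4 has {1, 7, 6}, so it must be 5.
Row 5, column 1: row 5 has {4, 7, 5, 3, 2} and column 1 has {1, 4, 7, 3}, so it must be 6.
Row 5, column 5: row 5 has {4, 7, 5, 3, 6, 2} and column 5 has {4, 5, 6, 2}, so it must be 1.
Row 6, column 1: row 6 has {1, 5, 3, 6} and column 1 has {1, 4, 7, 3, 6}, so it must be 2.
Row 3, column 1: row 3 has {4, 7} and column 1 has {1, 4, 7, 3, 6, 2}, so it must be 5.
Row 3, column 6: row 3 has {4, 7, 5} and column 6 has {1, 4, 3, 2}, so it must be 6.
Row 3, column 7: row 3 has {4, 7, 5, 6} and column 7 has {1, 4, 3, 6}, so it must be 2.
Row 1, column 7: row 1 has {1, 4, 7, 3, 6} and column 7 has {1, 4, 3, 6, 2}, so it must be 5.
Row 1, column 3: row 1 has {1, 4, 7, 5, 3, 6} and column 3 has {7, 3, 6}, so it must be 2.
Row 3, column 3: row 3 has {4, 7, 5, 6, 2} and column 3 has {7, 3, 6, 2}, so it must be 1.
Row 3, column 4: row 3 has {1, 4, 7, 5, 6, 2} and column 4 has {1, 7, 5, 6}, so it must be 3.
Row 4, column 3: row 4 has {1, 4, 6} and column 3 has {1, 7, 3, 6, 2}, so it must be 5.
Row 4, column 4: row 4 has {1, 4, 5, 6} and column 4 has {1, 7, 5, 3, 6}, so it must be 2.
Row 4, column 7: row 4 has {1, 4, 5, 6, 2} and column 7 has {1, 4, 5, 3, 6, 2}, so it must be 7.
Row 4, column 5: row 4 has {1, 4, 7, 5, 6, 2} and column 5 has {1, 4, 5, 6, 2}, so it must be 3.
Row 6, column 5: row 6 has {1, 5, 3, 6, 2} and column 5 has {1, 4, 5, 3, 6, 2}, so it must be 7.
Now row 6, column 6: row 6 together with column 6 already contain {1, 4, 7, 5, 3, 6, 2} — every symbol — so nothing can go there. The grid has no valid completion.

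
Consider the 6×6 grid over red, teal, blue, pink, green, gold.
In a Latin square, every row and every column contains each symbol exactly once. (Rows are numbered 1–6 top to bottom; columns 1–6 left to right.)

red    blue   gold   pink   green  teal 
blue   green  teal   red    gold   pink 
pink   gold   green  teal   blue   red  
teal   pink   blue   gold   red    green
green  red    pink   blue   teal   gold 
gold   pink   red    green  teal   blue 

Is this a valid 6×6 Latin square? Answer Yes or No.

Every row is a permutation, but column 2 contains pink twice (at rows 4 and 6).

No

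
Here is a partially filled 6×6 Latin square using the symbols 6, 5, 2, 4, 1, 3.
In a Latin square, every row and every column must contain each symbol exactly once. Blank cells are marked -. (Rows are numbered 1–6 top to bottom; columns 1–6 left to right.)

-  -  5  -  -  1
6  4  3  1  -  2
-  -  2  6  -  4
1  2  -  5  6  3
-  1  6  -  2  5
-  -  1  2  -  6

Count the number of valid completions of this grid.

Row 1, column 1: eliminating its row and column leaves {2, 4, 3}.
Row 1, column 2: eliminating its row and column leaves {6, 3}.
Row 1, column 4: eliminating its row and column leaves {4, 3}.
Row 1, column 5: eliminating its row and column leaves {4, 3}.
Row 2, column 5: eliminating its row and column leaves {5}.
Row 3, column 1: eliminating its row and column leaves {5, 3}.
Row 3, column 2: eliminating its row and column leaves {5, 3}.
Row 3, column 5: eliminating its row and column leaves {5, 1, 3}.
Row 4, column 3: eliminating its row and column leaves {4}.
Row 5, column 1: eliminating its row and column leaves {4, 3}.
Row 5, column 4: eliminating its row and column leaves {4, 3}.
Row 6, column 1: eliminating its row and column leaves {5, 4, 3}.
Row 6, column 2: eliminating its row and column leaves {5, 3}.
Row 6, column 5: eliminating its row and column leaves {5, 4, 3}.
Enumerating the assignments across these blanks that avoid any row or column repeat gives 3 completions.

3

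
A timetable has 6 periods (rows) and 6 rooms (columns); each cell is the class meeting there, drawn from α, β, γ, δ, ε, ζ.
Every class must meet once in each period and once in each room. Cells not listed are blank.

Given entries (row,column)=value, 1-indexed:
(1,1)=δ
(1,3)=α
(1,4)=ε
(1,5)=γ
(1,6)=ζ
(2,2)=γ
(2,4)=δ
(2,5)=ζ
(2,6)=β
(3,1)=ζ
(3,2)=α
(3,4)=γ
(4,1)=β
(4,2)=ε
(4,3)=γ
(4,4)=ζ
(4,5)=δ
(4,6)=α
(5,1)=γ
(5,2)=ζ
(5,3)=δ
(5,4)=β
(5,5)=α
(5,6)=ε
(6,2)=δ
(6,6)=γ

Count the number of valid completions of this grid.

Period 1, room 2: eliminating its period and room leaves {β}.
Period 2, room 1: eliminating its period and room leaves {α, ε}.
Period 2, room 3: eliminating its period and room leaves {ε}.
Period 3, room 3: eliminating its period and room leaves {β, ε}.
Period 3, room 5: eliminating its period and room leaves {β, ε}.
Period 3, room 6: eliminating its period and room leaves {δ}.
Period 6, room 1: eliminating its period and room leaves {α, ε}.
Period 6, room 3: eliminating its period and room leaves {β, ε, ζ}.
Period 6, room 4: eliminating its period and room leaves {α}.
Period 6, room 5: eliminating its period and room leaves {β, ε}.
Only one assignment across all blanks avoids any period or room repeat, giving 1 completion.

1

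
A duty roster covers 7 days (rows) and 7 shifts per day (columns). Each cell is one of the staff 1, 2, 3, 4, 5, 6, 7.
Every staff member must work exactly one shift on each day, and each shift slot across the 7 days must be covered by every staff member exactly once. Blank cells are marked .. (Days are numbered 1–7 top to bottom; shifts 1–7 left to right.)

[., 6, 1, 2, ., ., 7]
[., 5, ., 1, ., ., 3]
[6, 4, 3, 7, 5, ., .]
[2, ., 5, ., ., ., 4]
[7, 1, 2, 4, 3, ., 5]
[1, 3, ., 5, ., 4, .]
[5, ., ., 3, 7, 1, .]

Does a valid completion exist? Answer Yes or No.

No day or shift among the givens repeats a symbol, and propagating forced cells runs into no contradiction.
One valid completion exists (for instance, 3 6 1 2 4 5 7 / 4 5 6 1 2 7 3 / 6 4 3 7 5 2 1 / 2 7 5 6 1 3 4 / 7 1 2 4 3 6 5 / 1 3 7 5 6 4 2 / 5 2 4 3 7 1 6).

Yes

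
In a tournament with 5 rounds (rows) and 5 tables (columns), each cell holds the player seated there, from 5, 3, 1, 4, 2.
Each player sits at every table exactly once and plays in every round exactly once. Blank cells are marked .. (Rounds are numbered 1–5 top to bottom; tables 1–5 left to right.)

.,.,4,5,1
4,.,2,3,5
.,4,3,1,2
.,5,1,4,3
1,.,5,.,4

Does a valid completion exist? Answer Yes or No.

Yes

No round or table among the givens repeats a symbol, and propagating forced cells runs into no contradiction.
One valid completion exists (for instance, 3 2 4 5 1 / 4 1 2 3 5 / 5 4 3 1 2 / 2 5 1 4 3 / 1 3 5 2 4).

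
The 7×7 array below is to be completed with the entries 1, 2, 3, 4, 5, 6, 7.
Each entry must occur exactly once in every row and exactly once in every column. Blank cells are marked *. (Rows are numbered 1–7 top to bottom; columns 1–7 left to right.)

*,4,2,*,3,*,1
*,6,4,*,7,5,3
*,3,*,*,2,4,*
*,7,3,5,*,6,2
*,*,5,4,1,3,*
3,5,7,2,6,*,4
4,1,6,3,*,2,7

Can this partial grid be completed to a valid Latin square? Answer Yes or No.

Yes

No row or column among the givens repeats a symbol, and propagating forced cells runs into no contradiction.
One valid completion exists (for instance, 5 4 2 6 3 7 1 / 2 6 4 1 7 5 3 / 6 3 1 7 2 4 5 / 1 7 3 5 4 6 2 / 7 2 5 4 1 3 6 / 3 5 7 2 6 1 4 / 4 1 6 3 5 2 7).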